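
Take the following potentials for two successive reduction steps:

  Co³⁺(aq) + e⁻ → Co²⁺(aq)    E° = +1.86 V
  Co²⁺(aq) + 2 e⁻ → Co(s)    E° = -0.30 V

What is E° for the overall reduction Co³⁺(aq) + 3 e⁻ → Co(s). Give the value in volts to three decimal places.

Adding the free-energy changes (−nFE°) of the two steps gives −n₃FE°₃ = −n₁FE°₁ − n₂FE°₂.
E°₃ = (1×+1.86 + 2×-0.30) / 3 = (+1.260) / 3 = +0.420 V.

+0.420 V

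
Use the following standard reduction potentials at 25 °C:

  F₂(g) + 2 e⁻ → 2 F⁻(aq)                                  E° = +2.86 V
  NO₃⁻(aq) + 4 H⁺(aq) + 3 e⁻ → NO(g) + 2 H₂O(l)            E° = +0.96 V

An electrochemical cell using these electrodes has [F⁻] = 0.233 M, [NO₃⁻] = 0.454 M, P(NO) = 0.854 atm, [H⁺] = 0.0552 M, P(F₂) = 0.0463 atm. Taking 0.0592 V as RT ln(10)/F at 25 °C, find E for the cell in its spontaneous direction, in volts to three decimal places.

+2.003 V

F₂/F⁻ is the cathode (higher E°), NO₃⁻/NO the anode: E°cell = +2.86 − (+0.96) = +1.90 V, n = 6.
Overall: 3 F₂(g) + 2 NO(g) + 4 H₂O(l) → 6 F⁻(aq) + 2 NO₃⁻(aq) + 8 H⁺(aq)
Q = [F⁻]^6·[NO₃⁻]^2·[H⁺]^8 / (P(F₂)^3·P(NO)^2); log Q = -10.406.
E = E° − (0.0592/n) log Q = +1.90 − (0.0592/6)(-10.406) = +2.003 V.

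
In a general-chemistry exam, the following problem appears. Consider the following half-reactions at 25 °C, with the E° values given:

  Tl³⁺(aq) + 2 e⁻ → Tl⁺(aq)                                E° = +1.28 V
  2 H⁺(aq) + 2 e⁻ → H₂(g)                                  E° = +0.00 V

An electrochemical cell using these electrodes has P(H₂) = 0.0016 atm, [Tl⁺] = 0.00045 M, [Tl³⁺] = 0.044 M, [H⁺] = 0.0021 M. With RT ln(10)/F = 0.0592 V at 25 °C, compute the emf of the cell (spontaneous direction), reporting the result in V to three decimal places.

Tl³⁺/Tl⁺ is the cathode (higher E°), H⁺/H₂ the anode: E°cell = +1.28 − (+0.00) = +1.28 V, n = 2.
Overall: Tl³⁺(aq) + H₂(g) → Tl⁺(aq) + 2 H⁺(aq)
Q = [Tl⁺]·[H⁺]^2 / ([Tl³⁺]·P(H₂)); log Q = -4.550.
E = E° − (0.0592/n) log Q = +1.28 − (0.0592/2)(-4.550) = +1.415 V.

+1.415 V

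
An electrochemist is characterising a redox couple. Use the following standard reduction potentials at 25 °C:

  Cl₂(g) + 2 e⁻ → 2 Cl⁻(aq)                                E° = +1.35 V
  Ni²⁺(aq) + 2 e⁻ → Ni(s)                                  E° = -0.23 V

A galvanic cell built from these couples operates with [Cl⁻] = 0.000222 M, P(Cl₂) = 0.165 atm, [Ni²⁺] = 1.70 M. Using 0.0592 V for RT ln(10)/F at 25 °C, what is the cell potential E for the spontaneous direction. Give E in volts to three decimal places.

+1.766 V

Cl₂/Cl⁻ is the cathode (higher E°), Ni²⁺/Ni the anode: E°cell = +1.35 − (-0.23) = +1.58 V, n = 2.
Overall: Cl₂(g) + Ni(s) → 2 Cl⁻(aq) + Ni²⁺(aq)
Q = [Cl⁻]^2·[Ni²⁺] / (P(Cl₂)); log Q = -6.294.
E = E° − (0.0592/n) log Q = +1.58 − (0.0592/2)(-6.294) = +1.766 V.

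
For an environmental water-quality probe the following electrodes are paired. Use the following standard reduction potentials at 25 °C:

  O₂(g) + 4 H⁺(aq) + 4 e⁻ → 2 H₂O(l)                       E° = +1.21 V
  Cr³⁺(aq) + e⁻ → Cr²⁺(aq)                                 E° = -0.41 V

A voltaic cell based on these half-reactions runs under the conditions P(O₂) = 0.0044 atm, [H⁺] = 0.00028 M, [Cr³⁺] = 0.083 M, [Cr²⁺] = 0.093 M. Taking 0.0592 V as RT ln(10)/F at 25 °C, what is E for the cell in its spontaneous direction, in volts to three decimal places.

+1.378 V

O₂/H₂O is the cathode (higher E°), Cr³⁺/Cr²⁺ the anode: E°cell = +1.21 − (-0.41) = +1.62 V, n = 4.
Overall: O₂(g) + 4 H⁺(aq) + 4 Cr²⁺(aq) → 2 H₂O(l) + 4 Cr³⁺(aq)
Q = [Cr³⁺]^4 / (P(O₂)·[H⁺]^4·[Cr²⁺]^4); log Q = 16.370.
E = E° − (0.0592/n) log Q = +1.62 − (0.0592/4)(16.370) = +1.378 V.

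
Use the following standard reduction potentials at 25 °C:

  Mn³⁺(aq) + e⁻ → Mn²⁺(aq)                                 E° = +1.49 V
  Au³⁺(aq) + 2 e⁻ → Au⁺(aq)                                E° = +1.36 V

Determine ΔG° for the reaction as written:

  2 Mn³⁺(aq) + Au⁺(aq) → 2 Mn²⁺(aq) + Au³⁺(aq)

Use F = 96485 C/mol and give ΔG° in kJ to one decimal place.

-25.1 kJ

As written, Mn³⁺/Mn²⁺ is reduced (cathode) and Au³⁺/Au⁺ is oxidised (anode), so E°cell = (+1.49) − (+1.36) = +0.13 V.
Balancing electrons gives n = 2.
ΔG° = −nFE° = −(2)(96485)(+0.13) = -25,086 J = -25.1 kJ.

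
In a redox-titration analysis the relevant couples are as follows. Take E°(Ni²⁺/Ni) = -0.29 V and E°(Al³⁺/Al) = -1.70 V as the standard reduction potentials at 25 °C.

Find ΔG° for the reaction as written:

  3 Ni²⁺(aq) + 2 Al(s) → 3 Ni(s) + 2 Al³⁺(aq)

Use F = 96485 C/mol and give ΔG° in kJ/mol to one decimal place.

-816.3 kJ/mol

As written, Ni²⁺/Ni is reduced (cathode) and Al³⁺/Al is oxidised (anode), so E°cell = (-0.29) − (-1.70) = +1.41 V.
Balancing electrons gives n = 6.
ΔG° = −nFE° = −(6)(96485)(+1.41) = -816,263 J = -816.3 kJ/mol.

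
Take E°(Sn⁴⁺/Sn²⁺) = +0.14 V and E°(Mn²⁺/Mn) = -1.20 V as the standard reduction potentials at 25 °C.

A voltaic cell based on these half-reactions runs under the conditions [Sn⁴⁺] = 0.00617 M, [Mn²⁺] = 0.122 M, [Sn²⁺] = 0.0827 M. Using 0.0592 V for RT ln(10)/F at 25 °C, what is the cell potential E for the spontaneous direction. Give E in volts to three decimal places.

+1.334 V

Sn⁴⁺/Sn²⁺ is the cathode (higher E°), Mn²⁺/Mn the anode: E°cell = +0.14 − (-1.20) = +1.34 V, n = 2.
Overall: Sn⁴⁺(aq) + Mn(s) → Sn²⁺(aq) + Mn²⁺(aq)
Q = [Sn²⁺]·[Mn²⁺] / ([Sn⁴⁺]); log Q = 0.214.
E = E° − (0.0592/n) log Q = +1.34 − (0.0592/2)(0.214) = +1.334 V.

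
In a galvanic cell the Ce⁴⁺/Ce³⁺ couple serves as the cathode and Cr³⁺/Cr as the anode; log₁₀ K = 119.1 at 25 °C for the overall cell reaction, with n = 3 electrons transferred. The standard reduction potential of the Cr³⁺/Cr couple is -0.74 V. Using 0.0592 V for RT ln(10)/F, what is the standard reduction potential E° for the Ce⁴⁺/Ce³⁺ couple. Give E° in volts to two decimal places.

E°cell = (0.0592/n)·log K = (0.0592/3)(119.1) = +2.350 V.
Since Ce⁴⁺/Ce³⁺ is the cathode and Cr³⁺/Cr the anode, E°cell = E°(Ce⁴⁺/Ce³⁺) − E°(Cr³⁺/Cr).
So E°(Ce⁴⁺/Ce³⁺) = E°cell + E°(Cr³⁺/Cr) = +2.350 + (-0.74) = +1.61 V.

+1.61 V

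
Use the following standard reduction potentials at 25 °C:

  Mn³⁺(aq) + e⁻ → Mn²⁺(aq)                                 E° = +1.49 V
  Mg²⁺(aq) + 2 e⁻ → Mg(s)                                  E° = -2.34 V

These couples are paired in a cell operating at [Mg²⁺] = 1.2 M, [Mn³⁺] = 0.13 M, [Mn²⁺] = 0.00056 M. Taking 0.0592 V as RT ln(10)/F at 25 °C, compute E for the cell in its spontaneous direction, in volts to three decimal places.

+3.968 V

Mn³⁺/Mn²⁺ is the cathode (higher E°), Mg²⁺/Mg the anode: E°cell = +1.49 − (-2.34) = +3.83 V, n = 2.
Overall: 2 Mn³⁺(aq) + Mg(s) → 2 Mn²⁺(aq) + Mg²⁺(aq)
Q = [Mn²⁺]^2·[Mg²⁺] / ([Mn³⁺]^2); log Q = -4.652.
E = E° − (0.0592/n) log Q = +3.83 − (0.0592/2)(-4.652) = +3.968 V.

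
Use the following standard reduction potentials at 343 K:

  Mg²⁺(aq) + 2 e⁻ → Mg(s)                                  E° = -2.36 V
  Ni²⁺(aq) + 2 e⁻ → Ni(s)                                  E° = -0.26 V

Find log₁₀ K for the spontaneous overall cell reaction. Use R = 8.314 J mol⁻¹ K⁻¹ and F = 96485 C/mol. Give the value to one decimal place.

Cathode: Ni²⁺/Ni; anode: Mg²⁺/Mg. E°cell = (-0.26) − (-2.36) = +2.10 V, with n = 2.
ΔG° = −nFE° = −RT ln K, so ln K = nFE°/(RT) = (2)(96485)(+2.10) / ((8.314)(343)) = 142.104.
log₁₀ K = 142.104 / ln 10 = 61.7.

61.7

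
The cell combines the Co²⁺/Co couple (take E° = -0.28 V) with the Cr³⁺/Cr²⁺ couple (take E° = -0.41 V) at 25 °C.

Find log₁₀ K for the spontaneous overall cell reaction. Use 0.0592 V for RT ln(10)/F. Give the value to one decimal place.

4.4

Cathode: Co²⁺/Co; anode: Cr³⁺/Cr²⁺. E°cell = +0.13 V, n = 2.
log K = nE°cell / 0.0592 = (2)(+0.13) / 0.0592 = 4.4.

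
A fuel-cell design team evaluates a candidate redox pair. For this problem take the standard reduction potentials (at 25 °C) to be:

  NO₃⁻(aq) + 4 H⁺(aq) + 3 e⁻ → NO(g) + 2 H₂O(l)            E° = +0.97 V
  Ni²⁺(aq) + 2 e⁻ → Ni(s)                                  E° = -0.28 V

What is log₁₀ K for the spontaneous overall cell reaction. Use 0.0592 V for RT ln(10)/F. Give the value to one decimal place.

126.7

Cathode: NO₃⁻/NO; anode: Ni²⁺/Ni. E°cell = +1.25 V, n = 6.
log K = nE°cell / 0.0592 = (6)(+1.25) / 0.0592 = 126.7.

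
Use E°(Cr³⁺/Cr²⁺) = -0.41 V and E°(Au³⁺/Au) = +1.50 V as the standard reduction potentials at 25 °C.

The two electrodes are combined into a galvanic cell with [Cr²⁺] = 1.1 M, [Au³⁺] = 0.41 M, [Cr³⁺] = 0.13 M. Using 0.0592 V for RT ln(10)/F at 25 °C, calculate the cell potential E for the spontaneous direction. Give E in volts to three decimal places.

+1.957 V

Au³⁺/Au is the cathode (higher E°), Cr³⁺/Cr²⁺ the anode: E°cell = +1.50 − (-0.41) = +1.91 V, n = 3.
Overall: Au³⁺(aq) + 3 Cr²⁺(aq) → Au(s) + 3 Cr³⁺(aq)
Q = [Cr³⁺]^3 / ([Au³⁺]·[Cr²⁺]^3); log Q = -2.395.
E = E° − (0.0592/n) log Q = +1.91 − (0.0592/3)(-2.395) = +1.957 V.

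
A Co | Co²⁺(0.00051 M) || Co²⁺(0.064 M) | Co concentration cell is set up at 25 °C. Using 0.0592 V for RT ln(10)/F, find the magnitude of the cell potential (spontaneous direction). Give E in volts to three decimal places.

+0.062 V

For a concentration cell E°cell = 0. The 0.064 M side is the cathode (reduction is favoured where [Co²⁺] is higher).
With n = 2, E = −(0.0592/2) log([Co²⁺]ₐₙ/[Co²⁺]꜀ₐₜ) = −(0.0592/2) log(0.00051/0.064) = −(0.0592/2)(-2.099) = +0.062 V.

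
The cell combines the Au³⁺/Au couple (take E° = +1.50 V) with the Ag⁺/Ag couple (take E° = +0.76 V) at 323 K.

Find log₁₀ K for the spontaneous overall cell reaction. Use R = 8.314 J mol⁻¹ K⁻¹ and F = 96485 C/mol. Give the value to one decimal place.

Cathode: Au³⁺/Au; anode: Ag⁺/Ag. E°cell = (+1.50) − (+0.76) = +0.74 V, with n = 3.
ΔG° = −nFE° = −RT ln K, so ln K = nFE°/(RT) = (3)(96485)(+0.74) / ((8.314)(323)) = 79.763.
log₁₀ K = 79.763 / ln 10 = 34.6.

34.6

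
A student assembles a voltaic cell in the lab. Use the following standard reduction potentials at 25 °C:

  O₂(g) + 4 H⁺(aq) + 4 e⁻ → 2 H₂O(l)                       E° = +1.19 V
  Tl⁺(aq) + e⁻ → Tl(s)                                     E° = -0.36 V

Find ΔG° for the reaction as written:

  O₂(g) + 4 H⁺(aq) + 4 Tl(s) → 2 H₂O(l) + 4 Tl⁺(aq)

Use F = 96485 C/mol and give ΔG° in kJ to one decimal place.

-598.2 kJ

As written, O₂/H₂O is reduced (cathode) and Tl⁺/Tl is oxidised (anode), so E°cell = (+1.19) − (-0.36) = +1.55 V.
Balancing electrons gives n = 4.
ΔG° = −nFE° = −(4)(96485)(+1.55) = -598,207 J = -598.2 kJ.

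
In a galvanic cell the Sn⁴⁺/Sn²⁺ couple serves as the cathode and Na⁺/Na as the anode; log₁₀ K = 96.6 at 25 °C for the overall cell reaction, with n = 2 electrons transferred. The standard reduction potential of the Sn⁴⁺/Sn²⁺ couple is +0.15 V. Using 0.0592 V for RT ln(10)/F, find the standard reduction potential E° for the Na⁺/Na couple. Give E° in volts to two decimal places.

-2.71 V

E°cell = (0.0592/n)·log K = (0.0592/2)(96.6) = +2.859 V.
Since Sn⁴⁺/Sn²⁺ is the cathode and Na⁺/Na the anode, E°cell = E°(Sn⁴⁺/Sn²⁺) − E°(Na⁺/Na).
So E°(Na⁺/Na) = E°(Sn⁴⁺/Sn²⁺) − E°cell = (+0.15) − (+2.859) = -2.71 V.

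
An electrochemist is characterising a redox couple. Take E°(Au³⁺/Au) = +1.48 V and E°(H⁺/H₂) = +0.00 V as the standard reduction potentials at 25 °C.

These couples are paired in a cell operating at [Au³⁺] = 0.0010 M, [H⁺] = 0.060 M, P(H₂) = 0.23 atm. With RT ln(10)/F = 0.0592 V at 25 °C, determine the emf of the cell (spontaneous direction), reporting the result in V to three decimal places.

+1.474 V

Au³⁺/Au is the cathode (higher E°), H⁺/H₂ the anode: E°cell = +1.48 − (+0.00) = +1.48 V, n = 6.
Overall: 2 Au³⁺(aq) + 3 H₂(g) → 2 Au(s) + 6 H⁺(aq)
Q = [H⁺]^6 / ([Au³⁺]^2·P(H₂)^3); log Q = 0.584.
E = E° − (0.0592/n) log Q = +1.48 − (0.0592/6)(0.584) = +1.474 V.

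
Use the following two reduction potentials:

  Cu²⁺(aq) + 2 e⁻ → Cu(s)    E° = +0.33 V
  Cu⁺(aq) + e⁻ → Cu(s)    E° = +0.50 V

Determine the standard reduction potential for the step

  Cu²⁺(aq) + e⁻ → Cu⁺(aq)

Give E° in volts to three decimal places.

Sequential free energies add, so n₃E°₃ = n₁E°₁ + n₂E°₂.
With n₃ = 2, and the known step contributing 1×(+0.50) V, the unknown satisfies 1·E° = 2×(+0.33) − 1×(+0.50) = +0.160.
E° = +0.160 / 1 = +0.160 V.

+0.160 V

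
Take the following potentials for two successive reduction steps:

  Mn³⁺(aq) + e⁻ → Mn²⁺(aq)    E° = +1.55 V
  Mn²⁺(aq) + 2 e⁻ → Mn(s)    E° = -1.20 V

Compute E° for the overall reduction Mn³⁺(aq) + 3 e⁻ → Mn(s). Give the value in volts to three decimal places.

-0.283 V

Since ΔG° = −nFE° is additive over sequential reductions, n₃E°₃ = n₁E°₁ + n₂E°₂.
E°₃ = (1×+1.55 + 2×-1.20) / 3 = (-0.850) / 3 = -0.283 V.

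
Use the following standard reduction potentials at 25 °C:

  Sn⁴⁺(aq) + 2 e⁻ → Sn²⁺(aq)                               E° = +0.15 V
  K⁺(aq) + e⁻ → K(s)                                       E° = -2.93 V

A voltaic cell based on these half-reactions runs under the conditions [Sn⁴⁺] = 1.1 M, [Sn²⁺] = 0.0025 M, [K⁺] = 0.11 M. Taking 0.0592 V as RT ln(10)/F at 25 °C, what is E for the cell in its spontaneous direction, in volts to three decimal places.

Sn⁴⁺/Sn²⁺ is the cathode (higher E°), K⁺/K the anode: E°cell = +0.15 − (-2.93) = +3.08 V, n = 2.
Overall: Sn⁴⁺(aq) + 2 K(s) → Sn²⁺(aq) + 2 K⁺(aq)
Q = [Sn²⁺]·[K⁺]^2 / ([Sn⁴⁺]); log Q = -4.561.
E = E° − (0.0592/n) log Q = +3.08 − (0.0592/2)(-4.561) = +3.215 V.

+3.215 V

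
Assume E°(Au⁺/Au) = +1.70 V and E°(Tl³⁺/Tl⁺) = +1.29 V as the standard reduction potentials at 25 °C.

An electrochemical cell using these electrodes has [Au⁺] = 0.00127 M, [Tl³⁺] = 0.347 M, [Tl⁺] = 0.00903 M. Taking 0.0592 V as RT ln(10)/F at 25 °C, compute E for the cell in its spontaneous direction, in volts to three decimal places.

+0.192 V

Au⁺/Au is the cathode (higher E°), Tl³⁺/Tl⁺ the anode: E°cell = +1.70 − (+1.29) = +0.41 V, n = 2.
Overall: 2 Au⁺(aq) + Tl⁺(aq) → 2 Au(s) + Tl³⁺(aq)
Q = [Tl³⁺] / ([Au⁺]^2·[Tl⁺]); log Q = 7.377.
E = E° − (0.0592/n) log Q = +0.41 − (0.0592/2)(7.377) = +0.192 V.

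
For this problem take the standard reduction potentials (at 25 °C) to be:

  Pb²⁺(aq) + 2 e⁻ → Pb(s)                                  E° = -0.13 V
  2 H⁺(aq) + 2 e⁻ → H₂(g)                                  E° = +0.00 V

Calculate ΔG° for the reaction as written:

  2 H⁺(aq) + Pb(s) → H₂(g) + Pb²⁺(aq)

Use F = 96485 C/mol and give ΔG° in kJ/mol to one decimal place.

As written, H⁺/H₂ is reduced (cathode) and Pb²⁺/Pb is oxidised (anode), so E°cell = (+0.00) − (-0.13) = +0.13 V.
Balancing electrons gives n = 2.
ΔG° = −nFE° = −(2)(96485)(+0.13) = -25,086 J = -25.1 kJ/mol.

-25.1 kJ/mol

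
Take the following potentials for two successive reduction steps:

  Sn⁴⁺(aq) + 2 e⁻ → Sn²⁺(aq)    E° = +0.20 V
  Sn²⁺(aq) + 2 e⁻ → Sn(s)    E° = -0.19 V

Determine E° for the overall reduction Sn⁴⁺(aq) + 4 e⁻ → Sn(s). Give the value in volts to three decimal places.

+0.005 V

Since ΔG° = −nFE° is additive over sequential reductions, n₃E°₃ = n₁E°₁ + n₂E°₂.
E°₃ = (2×+0.20 + 2×-0.19) / 4 = (+0.020) / 4 = +0.005 V.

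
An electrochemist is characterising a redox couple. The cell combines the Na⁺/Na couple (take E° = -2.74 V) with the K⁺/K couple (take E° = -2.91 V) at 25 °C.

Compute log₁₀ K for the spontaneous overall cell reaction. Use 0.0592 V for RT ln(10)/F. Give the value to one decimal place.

2.9

Cathode: Na⁺/Na; anode: K⁺/K. E°cell = +0.17 V, n = 1.
log K = nE°cell / 0.0592 = (1)(+0.17) / 0.0592 = 2.9.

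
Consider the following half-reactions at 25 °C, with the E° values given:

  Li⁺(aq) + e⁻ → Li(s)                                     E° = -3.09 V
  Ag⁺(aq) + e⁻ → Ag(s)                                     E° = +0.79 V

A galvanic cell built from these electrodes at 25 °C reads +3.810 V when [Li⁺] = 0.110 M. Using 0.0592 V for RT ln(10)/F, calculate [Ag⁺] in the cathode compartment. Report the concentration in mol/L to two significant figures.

0.0072 M

Ag⁺/Ag is the cathode, Li⁺/Li the anode: E°cell = +3.88 V, n = 1.
Overall reaction: Ag⁺(aq) + Li(s) → Ag(s) + Li⁺(aq); Q = [Li⁺]^1/[Ag⁺]^1.
From E = E° − (0.0592/n) log Q: log Q = (E° − E)·n/0.0592 = (+3.88 − (+3.810))·1/0.0592 = 1.1824.
So 1·log[Ag⁺] = 1·log(0.11) − log Q = -0.9586 − (1.1824) = -2.1410; [Ag⁺] = 10^(-2.1410) ≈ 0.0072 M.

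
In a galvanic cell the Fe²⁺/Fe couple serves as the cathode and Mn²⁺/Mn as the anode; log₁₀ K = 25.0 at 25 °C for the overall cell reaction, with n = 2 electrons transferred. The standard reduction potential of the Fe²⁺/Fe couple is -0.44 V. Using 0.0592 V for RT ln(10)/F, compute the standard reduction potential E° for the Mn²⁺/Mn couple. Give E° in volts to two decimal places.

-1.18 V

E°cell = (0.0592/n)·log K = (0.0592/2)(25.0) = +0.740 V.
Since Fe²⁺/Fe is the cathode and Mn²⁺/Mn the anode, E°cell = E°(Fe²⁺/Fe) − E°(Mn²⁺/Mn).
So E°(Mn²⁺/Mn) = E°(Fe²⁺/Fe) − E°cell = (-0.44) − (+0.740) = -1.18 V.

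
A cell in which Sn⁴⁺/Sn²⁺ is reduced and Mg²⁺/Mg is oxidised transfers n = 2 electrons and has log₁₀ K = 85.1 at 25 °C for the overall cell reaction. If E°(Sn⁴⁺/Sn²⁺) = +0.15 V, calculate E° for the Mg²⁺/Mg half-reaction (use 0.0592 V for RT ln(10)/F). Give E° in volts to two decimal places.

E°cell = (0.0592/n)·log K = (0.0592/2)(85.1) = +2.519 V.
Since Sn⁴⁺/Sn²⁺ is the cathode and Mg²⁺/Mg the anode, E°cell = E°(Sn⁴⁺/Sn²⁺) − E°(Mg²⁺/Mg).
So E°(Mg²⁺/Mg) = E°(Sn⁴⁺/Sn²⁺) − E°cell = (+0.15) − (+2.519) = -2.37 V.

-2.37 V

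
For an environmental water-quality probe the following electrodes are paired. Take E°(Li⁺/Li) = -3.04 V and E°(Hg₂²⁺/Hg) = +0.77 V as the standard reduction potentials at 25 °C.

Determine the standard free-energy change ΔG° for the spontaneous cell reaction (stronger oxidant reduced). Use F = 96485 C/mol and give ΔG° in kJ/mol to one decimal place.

-735.2 kJ/mol

Hg₂²⁺/Hg (E° = +0.77 V) is the cathode; Li⁺/Li (E° = -3.04 V) is the anode, so E°cell = +3.81 V.
Balancing electrons gives n = 2 (lcm of 2 and 1).
ΔG° = −nFE° = −(2)(96485)(+3.81) = -735,216 J = -735.2 kJ/mol.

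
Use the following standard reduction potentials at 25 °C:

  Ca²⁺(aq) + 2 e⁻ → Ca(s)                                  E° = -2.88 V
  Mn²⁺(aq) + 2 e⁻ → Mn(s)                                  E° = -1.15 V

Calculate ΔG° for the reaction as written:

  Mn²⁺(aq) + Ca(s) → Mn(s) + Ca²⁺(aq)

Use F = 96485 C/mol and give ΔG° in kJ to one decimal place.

-333.8 kJ

As written, Mn²⁺/Mn is reduced (cathode) and Ca²⁺/Ca is oxidised (anode), so E°cell = (-1.15) − (-2.88) = +1.73 V.
Balancing electrons gives n = 2.
ΔG° = −nFE° = −(2)(96485)(+1.73) = -333,838 J = -333.8 kJ.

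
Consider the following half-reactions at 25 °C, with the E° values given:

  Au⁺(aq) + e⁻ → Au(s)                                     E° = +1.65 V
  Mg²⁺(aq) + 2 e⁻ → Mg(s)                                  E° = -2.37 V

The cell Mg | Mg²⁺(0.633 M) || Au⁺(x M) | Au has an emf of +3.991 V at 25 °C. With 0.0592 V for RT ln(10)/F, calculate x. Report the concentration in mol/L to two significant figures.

Au⁺/Au is the cathode, Mg²⁺/Mg the anode: E°cell = +4.02 V, n = 2.
Overall reaction: 2 Au⁺(aq) + Mg(s) → 2 Au(s) + Mg²⁺(aq); Q = [Mg²⁺]^1/[Au⁺]^2.
From E = E° − (0.0592/n) log Q: log Q = (E° − E)·n/0.0592 = (+4.02 − (+3.991))·2/0.0592 = 0.9797.
So 2·log[Au⁺] = 1·log(0.633) − log Q = -0.1986 − (0.9797) = -1.1783; log[Au⁺] = -1.1783 / 2 = -0.5891; [Au⁺] = 10^(-0.5891) ≈ 0.26 M.

0.26 M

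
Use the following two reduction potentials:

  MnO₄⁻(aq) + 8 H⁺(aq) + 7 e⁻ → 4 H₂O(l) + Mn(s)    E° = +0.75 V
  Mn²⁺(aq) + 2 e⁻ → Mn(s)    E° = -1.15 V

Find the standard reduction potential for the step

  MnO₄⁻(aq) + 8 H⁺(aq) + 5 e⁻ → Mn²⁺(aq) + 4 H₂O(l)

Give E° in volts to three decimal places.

Sequential free energies add, so n₃E°₃ = n₁E°₁ + n₂E°₂.
With n₃ = 7, and the known step contributing 2×(-1.15) V, the unknown satisfies 5·E° = 7×(+0.75) − 2×(-1.15) = +7.550.
E° = +7.550 / 5 = +1.510 V.

+1.510 V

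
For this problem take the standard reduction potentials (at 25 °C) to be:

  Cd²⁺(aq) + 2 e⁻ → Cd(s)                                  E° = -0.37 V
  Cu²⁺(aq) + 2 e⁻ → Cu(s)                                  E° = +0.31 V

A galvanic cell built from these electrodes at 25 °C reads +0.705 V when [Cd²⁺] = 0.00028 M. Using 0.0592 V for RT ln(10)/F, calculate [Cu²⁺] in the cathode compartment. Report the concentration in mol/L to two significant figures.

0.0020 M

Cu²⁺/Cu is the cathode, Cd²⁺/Cd the anode: E°cell = +0.68 V, n = 2.
Overall reaction: Cu²⁺(aq) + Cd(s) → Cu(s) + Cd²⁺(aq); Q = [Cd²⁺]^1/[Cu²⁺]^1.
From E = E° − (0.0592/n) log Q: log Q = (E° − E)·n/0.0592 = (+0.68 − (+0.705))·2/0.0592 = -0.8446.
So 1·log[Cu²⁺] = 1·log(0.00028) − log Q = -3.5528 − (-0.8446) = -2.7082; [Cu²⁺] = 10^(-2.7082) ≈ 0.0020 M.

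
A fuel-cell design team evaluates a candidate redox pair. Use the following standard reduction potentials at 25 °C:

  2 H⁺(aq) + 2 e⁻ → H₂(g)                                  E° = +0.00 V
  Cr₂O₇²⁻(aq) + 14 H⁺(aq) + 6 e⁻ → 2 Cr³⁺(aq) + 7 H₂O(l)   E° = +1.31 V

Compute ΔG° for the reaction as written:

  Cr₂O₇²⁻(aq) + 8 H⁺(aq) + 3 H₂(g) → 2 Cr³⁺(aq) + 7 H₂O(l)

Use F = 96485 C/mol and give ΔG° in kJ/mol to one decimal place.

As written, Cr₂O₇²⁻/Cr³⁺ is reduced (cathode) and H⁺/H₂ is oxidised (anode), so E°cell = (+1.31) − (+0.00) = +1.31 V.
Balancing electrons gives n = 6.
ΔG° = −nFE° = −(6)(96485)(+1.31) = -758,372 J = -758.4 kJ/mol.

-758.4 kJ/mol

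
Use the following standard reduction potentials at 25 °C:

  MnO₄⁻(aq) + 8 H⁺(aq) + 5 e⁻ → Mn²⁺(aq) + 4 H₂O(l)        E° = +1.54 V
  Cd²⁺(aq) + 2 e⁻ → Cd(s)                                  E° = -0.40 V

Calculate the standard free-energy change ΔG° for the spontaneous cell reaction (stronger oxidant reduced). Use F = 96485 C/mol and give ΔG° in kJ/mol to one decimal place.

MnO₄⁻/Mn²⁺ (E° = +1.54 V) is the cathode; Cd²⁺/Cd (E° = -0.40 V) is the anode, so E°cell = +1.94 V.
Balancing electrons gives n = 10 (lcm of 5 and 2).
ΔG° = −nFE° = −(10)(96485)(+1.94) = -1,871,809 J = -1871.8 kJ/mol.

-1871.8 kJ/mol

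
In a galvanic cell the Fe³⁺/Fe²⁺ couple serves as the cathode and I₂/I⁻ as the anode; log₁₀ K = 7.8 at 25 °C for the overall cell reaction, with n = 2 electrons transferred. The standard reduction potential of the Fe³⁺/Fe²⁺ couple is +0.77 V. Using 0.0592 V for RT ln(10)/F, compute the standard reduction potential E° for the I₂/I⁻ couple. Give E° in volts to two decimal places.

+0.54 V

E°cell = (0.0592/n)·log K = (0.0592/2)(7.8) = +0.231 V.
Since Fe³⁺/Fe²⁺ is the cathode and I₂/I⁻ the anode, E°cell = E°(Fe³⁺/Fe²⁺) − E°(I₂/I⁻).
So E°(I₂/I⁻) = E°(Fe³⁺/Fe²⁺) − E°cell = (+0.77) − (+0.231) = +0.54 V.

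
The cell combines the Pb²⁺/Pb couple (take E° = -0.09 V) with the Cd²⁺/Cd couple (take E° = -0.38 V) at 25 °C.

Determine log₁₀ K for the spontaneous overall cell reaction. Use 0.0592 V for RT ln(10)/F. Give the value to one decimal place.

Cathode: Pb²⁺/Pb; anode: Cd²⁺/Cd. E°cell = +0.29 V, n = 2.
log K = nE°cell / 0.0592 = (2)(+0.29) / 0.0592 = 9.8.

9.8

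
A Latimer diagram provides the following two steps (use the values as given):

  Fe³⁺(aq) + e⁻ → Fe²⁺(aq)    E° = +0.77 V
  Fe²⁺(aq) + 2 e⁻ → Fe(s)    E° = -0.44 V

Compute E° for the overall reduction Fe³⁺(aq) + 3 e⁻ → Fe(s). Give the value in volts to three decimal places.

Since ΔG° = −nFE° is additive over sequential reductions, n₃E°₃ = n₁E°₁ + n₂E°₂.
E°₃ = (1×+0.77 + 2×-0.44) / 3 = (-0.110) / 3 = -0.037 V.

-0.037 V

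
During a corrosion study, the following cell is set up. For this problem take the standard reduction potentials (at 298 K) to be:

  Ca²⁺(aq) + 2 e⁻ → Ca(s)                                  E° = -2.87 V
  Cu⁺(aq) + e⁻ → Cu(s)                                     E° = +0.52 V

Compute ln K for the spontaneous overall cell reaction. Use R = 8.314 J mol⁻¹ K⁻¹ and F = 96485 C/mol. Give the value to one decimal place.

Cathode: Cu⁺/Cu; anode: Ca²⁺/Ca. E°cell = (+0.52) − (-2.87) = +3.39 V, with n = 2.
ΔG° = −nFE° = −RT ln K, so ln K = nFE°/(RT) = (2)(96485)(+3.39) / ((8.314)(298)) = 264.036.

264.0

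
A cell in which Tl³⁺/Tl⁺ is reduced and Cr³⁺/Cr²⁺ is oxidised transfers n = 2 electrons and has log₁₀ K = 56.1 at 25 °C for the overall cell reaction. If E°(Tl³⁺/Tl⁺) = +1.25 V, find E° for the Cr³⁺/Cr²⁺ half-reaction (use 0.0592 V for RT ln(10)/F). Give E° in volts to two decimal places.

E°cell = (0.0592/n)·log K = (0.0592/2)(56.1) = +1.661 V.
Since Tl³⁺/Tl⁺ is the cathode and Cr³⁺/Cr²⁺ the anode, E°cell = E°(Tl³⁺/Tl⁺) − E°(Cr³⁺/Cr²⁺).
So E°(Cr³⁺/Cr²⁺) = E°(Tl³⁺/Tl⁺) − E°cell = (+1.25) − (+1.661) = -0.41 V.

-0.41 V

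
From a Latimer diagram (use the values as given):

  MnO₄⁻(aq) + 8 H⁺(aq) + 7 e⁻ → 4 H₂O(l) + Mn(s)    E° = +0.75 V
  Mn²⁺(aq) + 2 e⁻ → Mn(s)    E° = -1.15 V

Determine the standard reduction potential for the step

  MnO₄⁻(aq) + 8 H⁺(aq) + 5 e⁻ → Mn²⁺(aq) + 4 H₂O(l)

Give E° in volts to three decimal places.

+1.510 V

Sequential free energies add, so n₃E°₃ = n₁E°₁ + n₂E°₂.
With n₃ = 7, and the known step contributing 2×(-1.15) V, the unknown satisfies 5·E° = 7×(+0.75) − 2×(-1.15) = +7.550.
E° = +7.550 / 5 = +1.510 V.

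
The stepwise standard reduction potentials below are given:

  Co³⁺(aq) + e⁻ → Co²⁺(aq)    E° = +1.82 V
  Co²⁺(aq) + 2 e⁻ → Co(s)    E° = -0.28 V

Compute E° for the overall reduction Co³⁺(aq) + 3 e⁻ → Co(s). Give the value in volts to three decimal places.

Adding the free-energy changes (−nFE°) of the two steps gives −n₃FE°₃ = −n₁FE°₁ − n₂FE°₂.
E°₃ = (1×+1.82 + 2×-0.28) / 3 = (+1.260) / 3 = +0.420 V.
Simply averaging or adding the two E° values would be wrong; the electron-weighted sum is required.

+0.420 V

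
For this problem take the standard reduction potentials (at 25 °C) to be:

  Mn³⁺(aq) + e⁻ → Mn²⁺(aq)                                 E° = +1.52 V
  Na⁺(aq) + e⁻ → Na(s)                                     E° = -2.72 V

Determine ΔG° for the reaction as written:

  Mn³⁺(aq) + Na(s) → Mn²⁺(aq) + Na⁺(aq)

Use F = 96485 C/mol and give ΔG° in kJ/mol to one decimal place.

-409.1 kJ/mol

As written, Mn³⁺/Mn²⁺ is reduced (cathode) and Na⁺/Na is oxidised (anode), so E°cell = (+1.52) − (-2.72) = +4.24 V.
Balancing electrons gives n = 1.
ΔG° = −nFE° = −(1)(96485)(+4.24) = -409,096 J = -409.1 kJ/mol.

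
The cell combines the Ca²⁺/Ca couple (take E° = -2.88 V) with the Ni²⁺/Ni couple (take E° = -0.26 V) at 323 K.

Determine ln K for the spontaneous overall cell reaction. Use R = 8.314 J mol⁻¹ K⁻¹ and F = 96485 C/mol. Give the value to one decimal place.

Cathode: Ni²⁺/Ni; anode: Ca²⁺/Ca. E°cell = (-0.26) − (-2.88) = +2.62 V, with n = 2.
ΔG° = −nFE° = −RT ln K, so ln K = nFE°/(RT) = (2)(96485)(+2.62) / ((8.314)(323)) = 188.269.

188.3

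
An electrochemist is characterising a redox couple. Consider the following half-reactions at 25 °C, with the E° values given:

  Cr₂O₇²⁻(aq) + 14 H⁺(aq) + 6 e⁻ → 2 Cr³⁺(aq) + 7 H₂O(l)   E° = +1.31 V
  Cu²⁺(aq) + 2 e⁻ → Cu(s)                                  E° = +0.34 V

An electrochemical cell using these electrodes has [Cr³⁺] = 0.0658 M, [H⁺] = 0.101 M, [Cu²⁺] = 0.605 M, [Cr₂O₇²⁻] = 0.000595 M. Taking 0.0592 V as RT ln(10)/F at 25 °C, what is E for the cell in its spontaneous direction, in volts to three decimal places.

Cr₂O₇²⁻/Cr³⁺ is the cathode (higher E°), Cu²⁺/Cu the anode: E°cell = +1.31 − (+0.34) = +0.97 V, n = 6.
Overall: Cr₂O₇²⁻(aq) + 14 H⁺(aq) + 3 Cu(s) → 2 Cr³⁺(aq) + 7 H₂O(l) + 3 Cu²⁺(aq)
Q = [Cr³⁺]^2·[Cu²⁺]^3 / ([Cr₂O₇²⁻]·[H⁺]^14); log Q = 14.147.
E = E° − (0.0592/n) log Q = +0.97 − (0.0592/6)(14.147) = +0.830 V.

+0.830 V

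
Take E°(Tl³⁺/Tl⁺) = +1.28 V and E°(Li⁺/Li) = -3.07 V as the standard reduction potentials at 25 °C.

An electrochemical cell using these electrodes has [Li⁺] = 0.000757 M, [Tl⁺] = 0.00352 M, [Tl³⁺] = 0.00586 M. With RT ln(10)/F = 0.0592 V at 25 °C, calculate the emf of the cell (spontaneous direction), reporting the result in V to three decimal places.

+4.541 V

Tl³⁺/Tl⁺ is the cathode (higher E°), Li⁺/Li the anode: E°cell = +1.28 − (-3.07) = +4.35 V, n = 2.
Overall: Tl³⁺(aq) + 2 Li(s) → Tl⁺(aq) + 2 Li⁺(aq)
Q = [Tl⁺]·[Li⁺]^2 / ([Tl³⁺]); log Q = -6.463.
E = E° − (0.0592/n) log Q = +4.35 − (0.0592/2)(-6.463) = +4.541 V.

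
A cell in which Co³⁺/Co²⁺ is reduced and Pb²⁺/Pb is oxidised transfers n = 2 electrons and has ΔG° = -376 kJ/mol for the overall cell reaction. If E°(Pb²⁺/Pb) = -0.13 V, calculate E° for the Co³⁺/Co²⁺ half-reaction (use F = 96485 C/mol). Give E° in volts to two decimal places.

+1.82 V

E°cell = −ΔG°/(nF) = −(-376×10³)/((2)(96485)) = +1.948 V.
Since Co³⁺/Co²⁺ is the cathode and Pb²⁺/Pb the anode, E°cell = E°(Co³⁺/Co²⁺) − E°(Pb²⁺/Pb).
So E°(Co³⁺/Co²⁺) = E°cell + E°(Pb²⁺/Pb) = +1.948 + (-0.13) = +1.82 V.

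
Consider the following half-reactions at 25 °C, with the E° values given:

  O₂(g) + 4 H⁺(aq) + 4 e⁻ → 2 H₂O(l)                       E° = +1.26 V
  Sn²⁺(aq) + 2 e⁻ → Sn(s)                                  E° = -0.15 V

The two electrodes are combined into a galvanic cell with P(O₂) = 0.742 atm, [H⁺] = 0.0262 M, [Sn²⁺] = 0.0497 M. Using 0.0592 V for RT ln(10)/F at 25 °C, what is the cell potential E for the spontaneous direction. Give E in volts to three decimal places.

+1.353 V

O₂/H₂O is the cathode (higher E°), Sn²⁺/Sn the anode: E°cell = +1.26 − (-0.15) = +1.41 V, n = 4.
Overall: O₂(g) + 4 H⁺(aq) + 2 Sn(s) → 2 H₂O(l) + 2 Sn²⁺(aq)
Q = [Sn²⁺]^2 / (P(O₂)·[H⁺]^4); log Q = 3.849.
E = E° − (0.0592/n) log Q = +1.41 − (0.0592/4)(3.849) = +1.353 V.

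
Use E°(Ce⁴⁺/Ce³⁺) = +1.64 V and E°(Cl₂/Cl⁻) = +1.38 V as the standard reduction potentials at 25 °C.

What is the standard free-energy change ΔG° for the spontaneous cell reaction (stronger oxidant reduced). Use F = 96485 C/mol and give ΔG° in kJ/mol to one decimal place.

-50.2 kJ/mol

Ce⁴⁺/Ce³⁺ (E° = +1.64 V) is the cathode; Cl₂/Cl⁻ (E° = +1.38 V) is the anode, so E°cell = +0.26 V.
Balancing electrons gives n = 2 (lcm of 1 and 2).
ΔG° = −nFE° = −(2)(96485)(+0.26) = -50,172 J = -50.2 kJ/mol.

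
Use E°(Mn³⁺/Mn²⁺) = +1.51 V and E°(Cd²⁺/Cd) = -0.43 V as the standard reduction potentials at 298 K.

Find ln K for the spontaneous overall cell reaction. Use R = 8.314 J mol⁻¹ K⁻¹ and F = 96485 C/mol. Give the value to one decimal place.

151.1

Cathode: Mn³⁺/Mn²⁺; anode: Cd²⁺/Cd. E°cell = (+1.51) − (-0.43) = +1.94 V, with n = 2.
ΔG° = −nFE° = −RT ln K, so ln K = nFE°/(RT) = (2)(96485)(+1.94) / ((8.314)(298)) = 151.100.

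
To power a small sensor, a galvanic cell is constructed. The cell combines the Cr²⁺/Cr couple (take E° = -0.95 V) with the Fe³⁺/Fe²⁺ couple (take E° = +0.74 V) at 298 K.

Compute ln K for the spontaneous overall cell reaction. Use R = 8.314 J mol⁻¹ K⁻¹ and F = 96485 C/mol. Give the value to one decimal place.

131.6

Cathode: Fe³⁺/Fe²⁺; anode: Cr²⁺/Cr. E°cell = (+0.74) − (-0.95) = +1.69 V, with n = 2.
ΔG° = −nFE° = −RT ln K, so ln K = nFE°/(RT) = (2)(96485)(+1.69) / ((8.314)(298)) = 131.629.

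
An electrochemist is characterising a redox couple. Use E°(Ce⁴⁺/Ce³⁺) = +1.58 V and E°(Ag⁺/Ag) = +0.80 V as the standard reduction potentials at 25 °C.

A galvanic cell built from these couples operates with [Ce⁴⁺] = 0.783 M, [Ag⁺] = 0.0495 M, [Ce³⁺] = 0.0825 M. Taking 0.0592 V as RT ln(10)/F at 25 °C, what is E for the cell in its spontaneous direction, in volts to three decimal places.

Ce⁴⁺/Ce³⁺ is the cathode (higher E°), Ag⁺/Ag the anode: E°cell = +1.58 − (+0.80) = +0.78 V, n = 1.
Overall: Ce⁴⁺(aq) + Ag(s) → Ce³⁺(aq) + Ag⁺(aq)
Q = [Ce³⁺]·[Ag⁺] / ([Ce⁴⁺]); log Q = -2.283.
E = E° − (0.0592/n) log Q = +0.78 − (0.0592/1)(-2.283) = +0.915 V.

+0.915 V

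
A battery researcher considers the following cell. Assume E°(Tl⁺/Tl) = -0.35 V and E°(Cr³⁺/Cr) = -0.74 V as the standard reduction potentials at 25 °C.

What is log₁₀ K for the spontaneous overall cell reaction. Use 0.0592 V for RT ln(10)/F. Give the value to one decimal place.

19.8

Cathode: Tl⁺/Tl; anode: Cr³⁺/Cr. E°cell = +0.39 V, n = 3.
log K = nE°cell / 0.0592 = (3)(+0.39) / 0.0592 = 19.8.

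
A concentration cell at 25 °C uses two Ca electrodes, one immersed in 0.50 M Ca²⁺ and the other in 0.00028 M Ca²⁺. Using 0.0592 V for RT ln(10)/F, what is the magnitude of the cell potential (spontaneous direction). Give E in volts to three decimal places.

For a concentration cell E°cell = 0. The 0.50 M side is the cathode (reduction is favoured where [Ca²⁺] is higher).
With n = 2, E = −(0.0592/2) log([Ca²⁺]ₐₙ/[Ca²⁺]꜀ₐₜ) = −(0.0592/2) log(0.00028/0.5) = −(0.0592/2)(-3.252) = +0.096 V.

+0.096 V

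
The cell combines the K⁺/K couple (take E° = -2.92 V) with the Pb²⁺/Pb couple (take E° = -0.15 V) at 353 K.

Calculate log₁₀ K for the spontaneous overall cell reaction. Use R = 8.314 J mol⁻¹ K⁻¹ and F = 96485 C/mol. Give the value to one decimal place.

Cathode: Pb²⁺/Pb; anode: K⁺/K. E°cell = (-0.15) − (-2.92) = +2.77 V, with n = 2.
ΔG° = −nFE° = −RT ln K, so ln K = nFE°/(RT) = (2)(96485)(+2.77) / ((8.314)(353)) = 182.131.
log₁₀ K = 182.131 / ln 10 = 79.1.

79.1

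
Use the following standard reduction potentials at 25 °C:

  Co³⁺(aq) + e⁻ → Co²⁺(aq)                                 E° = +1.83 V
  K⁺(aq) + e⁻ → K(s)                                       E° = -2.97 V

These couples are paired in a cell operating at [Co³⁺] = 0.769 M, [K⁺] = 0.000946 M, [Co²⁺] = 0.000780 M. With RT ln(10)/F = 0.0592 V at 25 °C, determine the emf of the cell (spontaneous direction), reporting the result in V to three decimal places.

+5.156 V

Co³⁺/Co²⁺ is the cathode (higher E°), K⁺/K the anode: E°cell = +1.83 − (-2.97) = +4.80 V, n = 1.
Overall: Co³⁺(aq) + K(s) → Co²⁺(aq) + K⁺(aq)
Q = [Co²⁺]·[K⁺] / ([Co³⁺]); log Q = -6.018.
E = E° − (0.0592/n) log Q = +4.80 − (0.0592/1)(-6.018) = +5.156 V.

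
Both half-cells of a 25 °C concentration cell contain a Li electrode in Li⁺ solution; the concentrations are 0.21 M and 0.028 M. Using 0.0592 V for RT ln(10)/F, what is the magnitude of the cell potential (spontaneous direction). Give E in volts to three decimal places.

For a concentration cell E°cell = 0. The 0.21 M side is the cathode (reduction is favoured where [Li⁺] is higher).
With n = 1, E = −(0.0592/1) log([Li⁺]ₐₙ/[Li⁺]꜀ₐₜ) = −(0.0592/1) log(0.028/0.21) = −(0.0592/1)(-0.875) = +0.052 V.

+0.052 V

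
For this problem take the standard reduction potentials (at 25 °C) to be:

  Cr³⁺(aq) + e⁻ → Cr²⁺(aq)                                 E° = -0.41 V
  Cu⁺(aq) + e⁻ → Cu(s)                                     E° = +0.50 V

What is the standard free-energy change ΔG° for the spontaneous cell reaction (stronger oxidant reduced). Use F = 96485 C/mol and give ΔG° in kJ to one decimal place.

-87.8 kJ

Cu⁺/Cu (E° = +0.50 V) is the cathode; Cr³⁺/Cr²⁺ (E° = -0.41 V) is the anode, so E°cell = +0.91 V.
Balancing electrons gives n = 1 (lcm of 1 and 1).
ΔG° = −nFE° = −(1)(96485)(+0.91) = -87,801 J = -87.8 kJ.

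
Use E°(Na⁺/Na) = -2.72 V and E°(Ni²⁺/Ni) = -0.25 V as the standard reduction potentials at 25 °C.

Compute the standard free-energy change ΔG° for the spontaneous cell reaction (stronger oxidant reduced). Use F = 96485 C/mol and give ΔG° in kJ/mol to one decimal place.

Ni²⁺/Ni (E° = -0.25 V) is the cathode; Na⁺/Na (E° = -2.72 V) is the anode, so E°cell = +2.47 V.
Balancing electrons gives n = 2 (lcm of 2 and 1).
ΔG° = −nFE° = −(2)(96485)(+2.47) = -476,636 J = -476.6 kJ/mol.

-476.6 kJ/mol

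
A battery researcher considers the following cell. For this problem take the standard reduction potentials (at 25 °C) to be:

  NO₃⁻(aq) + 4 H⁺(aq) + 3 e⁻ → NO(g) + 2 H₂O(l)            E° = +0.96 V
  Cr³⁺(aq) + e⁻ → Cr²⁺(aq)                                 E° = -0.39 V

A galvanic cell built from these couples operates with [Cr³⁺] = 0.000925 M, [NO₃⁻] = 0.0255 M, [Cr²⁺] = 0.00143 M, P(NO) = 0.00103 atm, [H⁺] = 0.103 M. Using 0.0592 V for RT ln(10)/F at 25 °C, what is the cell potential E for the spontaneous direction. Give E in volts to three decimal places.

+1.311 V

NO₃⁻/NO is the cathode (higher E°), Cr³⁺/Cr²⁺ the anode: E°cell = +0.96 − (-0.39) = +1.35 V, n = 3.
Overall: NO₃⁻(aq) + 4 H⁺(aq) + 3 Cr²⁺(aq) → NO(g) + 2 H₂O(l) + 3 Cr³⁺(aq)
Q = P(NO)·[Cr³⁺]^3 / ([NO₃⁻]·[H⁺]^4·[Cr²⁺]^3); log Q = 1.987.
E = E° − (0.0592/n) log Q = +1.35 − (0.0592/3)(1.987) = +1.311 V.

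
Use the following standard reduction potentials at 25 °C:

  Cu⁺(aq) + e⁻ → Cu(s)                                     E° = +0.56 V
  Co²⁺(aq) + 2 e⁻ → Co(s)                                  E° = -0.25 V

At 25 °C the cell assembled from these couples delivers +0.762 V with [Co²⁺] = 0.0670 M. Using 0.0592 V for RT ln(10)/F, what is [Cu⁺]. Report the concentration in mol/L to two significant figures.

0.040 M

Cu⁺/Cu is the cathode, Co²⁺/Co the anode: E°cell = +0.81 V, n = 2.
Overall reaction: 2 Cu⁺(aq) + Co(s) → 2 Cu(s) + Co²⁺(aq); Q = [Co²⁺]^1/[Cu⁺]^2.
From E = E° − (0.0592/n) log Q: log Q = (E° − E)·n/0.0592 = (+0.81 − (+0.762))·2/0.0592 = 1.6216.
So 2·log[Cu⁺] = 1·log(0.067) − log Q = -1.1739 − (1.6216) = -2.7955; log[Cu⁺] = -2.7955 / 2 = -1.3978; [Cu⁺] = 10^(-1.3978) ≈ 0.040 M.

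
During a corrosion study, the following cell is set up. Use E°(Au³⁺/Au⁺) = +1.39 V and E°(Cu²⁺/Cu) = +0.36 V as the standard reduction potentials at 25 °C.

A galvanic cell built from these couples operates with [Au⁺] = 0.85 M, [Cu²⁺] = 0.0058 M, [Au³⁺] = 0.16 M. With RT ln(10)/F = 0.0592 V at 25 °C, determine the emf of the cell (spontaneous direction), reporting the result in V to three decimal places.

Au³⁺/Au⁺ is the cathode (higher E°), Cu²⁺/Cu the anode: E°cell = +1.39 − (+0.36) = +1.03 V, n = 2.
Overall: Au³⁺(aq) + Cu(s) → Au⁺(aq) + Cu²⁺(aq)
Q = [Au⁺]·[Cu²⁺] / ([Au³⁺]); log Q = -1.511.
E = E° − (0.0592/n) log Q = +1.03 − (0.0592/2)(-1.511) = +1.075 V.

+1.075 V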